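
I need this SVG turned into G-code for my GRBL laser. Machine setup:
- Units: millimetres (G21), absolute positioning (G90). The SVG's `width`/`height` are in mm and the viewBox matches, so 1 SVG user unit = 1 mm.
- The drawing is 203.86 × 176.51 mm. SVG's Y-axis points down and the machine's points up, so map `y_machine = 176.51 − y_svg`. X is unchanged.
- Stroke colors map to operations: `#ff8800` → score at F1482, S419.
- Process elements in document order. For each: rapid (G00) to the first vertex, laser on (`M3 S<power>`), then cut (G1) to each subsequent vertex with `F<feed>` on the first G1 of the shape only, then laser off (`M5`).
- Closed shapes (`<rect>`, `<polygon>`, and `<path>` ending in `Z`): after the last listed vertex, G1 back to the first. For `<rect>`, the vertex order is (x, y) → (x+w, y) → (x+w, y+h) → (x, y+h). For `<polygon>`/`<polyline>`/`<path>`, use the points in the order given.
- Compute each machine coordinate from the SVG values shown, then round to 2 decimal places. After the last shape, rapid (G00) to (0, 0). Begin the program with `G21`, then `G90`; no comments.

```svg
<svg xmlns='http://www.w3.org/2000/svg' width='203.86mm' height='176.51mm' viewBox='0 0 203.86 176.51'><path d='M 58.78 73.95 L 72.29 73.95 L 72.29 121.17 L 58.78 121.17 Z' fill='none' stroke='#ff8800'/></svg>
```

G21
G90
G00 X58.78 Y102.56
M3 S419
G1 X72.29 Y102.56 F1482
G1 X72.29 Y55.34
G1 X58.78 Y55.34
G1 X58.78 Y102.56
M5
G00 X0.00 Y0.00

1 u = 1 mm; y_m = 176.51 − y.

[1] `<path>` rectangle, #ff8800→score S419 F1482: (58.78,102.56) → (72.29,102.56) → (72.29,55.34) → (58.78,55.34) → (58.78,102.56) (closed)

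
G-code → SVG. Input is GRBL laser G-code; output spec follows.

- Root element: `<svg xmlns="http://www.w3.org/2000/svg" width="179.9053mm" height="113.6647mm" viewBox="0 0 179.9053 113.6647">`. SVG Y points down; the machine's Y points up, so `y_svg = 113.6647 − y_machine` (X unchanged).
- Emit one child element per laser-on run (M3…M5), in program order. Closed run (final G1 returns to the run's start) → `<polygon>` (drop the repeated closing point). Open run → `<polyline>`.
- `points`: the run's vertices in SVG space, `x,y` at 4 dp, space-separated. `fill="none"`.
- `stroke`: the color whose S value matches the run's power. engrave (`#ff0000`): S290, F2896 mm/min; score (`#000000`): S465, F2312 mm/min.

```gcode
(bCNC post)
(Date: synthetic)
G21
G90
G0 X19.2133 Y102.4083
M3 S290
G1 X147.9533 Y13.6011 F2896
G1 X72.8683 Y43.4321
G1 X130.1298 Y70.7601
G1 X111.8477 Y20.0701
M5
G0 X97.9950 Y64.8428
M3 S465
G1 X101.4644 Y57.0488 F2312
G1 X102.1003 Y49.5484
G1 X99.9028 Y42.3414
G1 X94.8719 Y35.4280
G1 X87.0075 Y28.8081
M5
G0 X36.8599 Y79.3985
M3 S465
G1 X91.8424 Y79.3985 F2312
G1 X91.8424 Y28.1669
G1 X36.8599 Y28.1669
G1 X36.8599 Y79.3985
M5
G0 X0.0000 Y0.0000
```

<svg xmlns="http://www.w3.org/2000/svg" width="179.9053mm" height="113.6647mm" viewBox="0 0 179.9053 113.6647">
  <polyline points="19.2133,11.2564 147.9533,100.0636 72.8683,70.2326 130.1298,42.9046 111.8477,93.5946" fill="none" stroke="#ff0000"/>
  <polyline points="97.9950,48.8219 101.4644,56.6159 102.1003,64.1163 99.9028,71.3233 94.8719,78.2367 87.0075,84.8566" fill="none" stroke="#000000"/>
  <polygon points="36.8599,34.2662 91.8424,34.2662 91.8424,85.4978 36.8599,85.4978" fill="none" stroke="#000000"/>
</svg>

y_svg = 113.6647 − y_m.

[1] S290→`#ff0000` (engrave); open run; points: 19.2133,11.2564 147.9533,100.0636 72.8683,70.2326 130.1298,42.9046 111.8477,93.5946

[2] S465→`#000000` (score); open run; points: 97.9950,48.8219 101.4644,56.6159 102.1003,64.1163 99.9028,71.3233 94.8719,78.2367 87.0075,84.8566

[3] S465→`#000000` (score); closed run; points: 36.8599,34.2662 91.8424,34.2662 91.8424,85.4978 36.8599,85.4978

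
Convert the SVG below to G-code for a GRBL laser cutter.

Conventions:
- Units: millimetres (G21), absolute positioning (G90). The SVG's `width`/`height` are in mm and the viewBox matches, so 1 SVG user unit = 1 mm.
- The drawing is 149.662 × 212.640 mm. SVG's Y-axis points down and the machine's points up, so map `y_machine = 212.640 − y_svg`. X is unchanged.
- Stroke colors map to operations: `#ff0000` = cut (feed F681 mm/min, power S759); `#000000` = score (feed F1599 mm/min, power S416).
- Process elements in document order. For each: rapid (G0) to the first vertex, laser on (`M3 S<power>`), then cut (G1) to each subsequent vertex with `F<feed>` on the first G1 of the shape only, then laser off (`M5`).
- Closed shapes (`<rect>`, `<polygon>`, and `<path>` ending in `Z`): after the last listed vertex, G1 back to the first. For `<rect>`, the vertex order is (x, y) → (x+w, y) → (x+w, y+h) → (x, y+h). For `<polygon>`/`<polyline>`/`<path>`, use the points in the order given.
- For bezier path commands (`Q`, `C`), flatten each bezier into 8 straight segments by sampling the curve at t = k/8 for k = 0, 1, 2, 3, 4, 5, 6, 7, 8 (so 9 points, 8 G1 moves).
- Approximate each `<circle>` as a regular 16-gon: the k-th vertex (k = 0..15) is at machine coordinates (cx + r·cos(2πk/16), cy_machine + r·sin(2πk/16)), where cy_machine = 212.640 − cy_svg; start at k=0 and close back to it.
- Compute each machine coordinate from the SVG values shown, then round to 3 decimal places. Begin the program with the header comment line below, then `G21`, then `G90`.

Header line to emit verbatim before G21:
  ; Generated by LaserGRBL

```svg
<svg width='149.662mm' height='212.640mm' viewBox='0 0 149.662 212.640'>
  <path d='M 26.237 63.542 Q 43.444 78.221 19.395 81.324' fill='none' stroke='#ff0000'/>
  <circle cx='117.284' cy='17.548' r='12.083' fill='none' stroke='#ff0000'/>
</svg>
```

1 u = 1 mm; y_m = 212.640 − y.

[1] `<path>` quadratic bezier, #ff0000→cut S759 F681: (26.237,149.098) → (29.894,145.609) → (32.262,142.482) → (33.341,139.717) → (33.130,137.313) → (31.630,135.271) → (28.841,133.591) → (24.763,132.273) → (19.395,131.316)

[2] `<circle>` circle, #ff0000→cut S759 F681: (129.367,195.092) → (128.447,199.716) → (125.828,203.636) → (121.908,206.255) → (117.284,207.175) → (112.660,206.255) → (108.740,203.636) → (106.121,199.716) → (105.201,195.092) → (106.121,190.468) → (108.740,186.548) → (112.660,183.929) → (117.284,183.009) → (121.908,183.929) → (125.828,186.548) → (128.447,190.468) → (129.367,195.092) (closed)

; Generated by LaserGRBL
G21
G90
G0 X26.237 Y149.098
M3 S759
G1 X29.894 Y145.609 F681
G1 X32.262 Y142.482
G1 X33.341 Y139.717
G1 X33.130 Y137.313
G1 X31.630 Y135.271
G1 X28.841 Y133.591
G1 X24.763 Y132.273
G1 X19.395 Y131.316
M5
G0 X129.367 Y195.092
M3 S759
G1 X128.447 Y199.716 F681
G1 X125.828 Y203.636
G1 X121.908 Y206.255
G1 X117.284 Y207.175
G1 X112.660 Y206.255
G1 X108.740 Y203.636
G1 X106.121 Y199.716
G1 X105.201 Y195.092
G1 X106.121 Y190.468
G1 X108.740 Y186.548
G1 X112.660 Y183.929
G1 X117.284 Y183.009
G1 X121.908 Y183.929
G1 X125.828 Y186.548
G1 X128.447 Y190.468
G1 X129.367 Y195.092
M5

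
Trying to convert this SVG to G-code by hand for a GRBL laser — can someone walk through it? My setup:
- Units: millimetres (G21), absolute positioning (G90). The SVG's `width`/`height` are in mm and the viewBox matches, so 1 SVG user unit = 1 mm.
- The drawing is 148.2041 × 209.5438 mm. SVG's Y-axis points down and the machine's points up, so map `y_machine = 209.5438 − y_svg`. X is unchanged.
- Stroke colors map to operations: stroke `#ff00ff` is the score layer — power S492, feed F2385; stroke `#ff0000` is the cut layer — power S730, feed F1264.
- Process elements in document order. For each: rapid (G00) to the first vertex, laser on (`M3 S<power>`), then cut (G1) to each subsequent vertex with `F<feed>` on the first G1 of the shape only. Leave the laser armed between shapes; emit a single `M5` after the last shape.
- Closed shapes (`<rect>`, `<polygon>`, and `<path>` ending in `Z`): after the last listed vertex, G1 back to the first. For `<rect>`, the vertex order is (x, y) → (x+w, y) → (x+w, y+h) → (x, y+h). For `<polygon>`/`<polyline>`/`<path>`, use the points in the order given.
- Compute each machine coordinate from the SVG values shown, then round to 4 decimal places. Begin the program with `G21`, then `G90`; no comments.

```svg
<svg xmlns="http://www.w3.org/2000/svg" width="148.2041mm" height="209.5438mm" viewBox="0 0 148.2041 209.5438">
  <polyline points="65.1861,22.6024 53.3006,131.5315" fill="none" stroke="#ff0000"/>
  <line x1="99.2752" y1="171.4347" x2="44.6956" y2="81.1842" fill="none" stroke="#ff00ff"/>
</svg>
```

Since the viewBox matches the mm dimensions, user units are millimetres directly. The only transform is the Y-flip y_m = 209.5438 − y_svg.

Shape 1 is a line segment drawn with `<polyline>`. Its stroke #ff0000 means cut at S730, F1264. After flipping Y the toolpath is (65.1861,186.9414) → (53.3006,78.0123).

Shape 2 is a line segment drawn with `<line>`. Its stroke #ff00ff means score at S492, F2385. After flipping Y the toolpath is (99.2752,38.1091) → (44.6956,128.3596).

G21
G90
G00 X65.1861 Y186.9414
M3 S730
G1 X53.3006 Y78.0123 F1264
G00 X99.2752 Y38.1091
M3 S492
G1 X44.6956 Y128.3596 F2385
M5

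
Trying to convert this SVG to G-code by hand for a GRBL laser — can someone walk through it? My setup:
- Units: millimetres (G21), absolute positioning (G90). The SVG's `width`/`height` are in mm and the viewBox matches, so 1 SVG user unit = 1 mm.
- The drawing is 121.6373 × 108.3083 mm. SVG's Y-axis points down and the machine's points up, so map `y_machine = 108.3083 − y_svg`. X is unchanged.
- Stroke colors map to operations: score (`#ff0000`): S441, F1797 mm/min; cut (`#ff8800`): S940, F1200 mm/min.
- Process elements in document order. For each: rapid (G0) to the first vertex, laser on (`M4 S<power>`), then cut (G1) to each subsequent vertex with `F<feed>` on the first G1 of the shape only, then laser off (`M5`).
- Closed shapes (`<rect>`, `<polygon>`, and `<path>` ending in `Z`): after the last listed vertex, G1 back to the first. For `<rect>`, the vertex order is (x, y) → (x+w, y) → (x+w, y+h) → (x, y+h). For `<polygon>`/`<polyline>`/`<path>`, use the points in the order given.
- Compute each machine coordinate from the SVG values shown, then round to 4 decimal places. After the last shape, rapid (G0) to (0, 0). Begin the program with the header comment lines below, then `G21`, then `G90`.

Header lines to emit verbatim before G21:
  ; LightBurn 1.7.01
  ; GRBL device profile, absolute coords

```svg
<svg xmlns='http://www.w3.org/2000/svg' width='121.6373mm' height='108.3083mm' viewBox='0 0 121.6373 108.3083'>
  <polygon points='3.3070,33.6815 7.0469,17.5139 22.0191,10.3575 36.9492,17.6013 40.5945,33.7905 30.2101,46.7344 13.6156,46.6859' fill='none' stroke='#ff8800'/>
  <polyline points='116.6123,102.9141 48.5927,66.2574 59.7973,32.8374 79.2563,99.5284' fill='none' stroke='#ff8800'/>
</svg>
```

; LightBurn 1.7.01
; GRBL device profile, absolute coords
G21
G90
G0 X3.3070 Y74.6268
M4 S940
G1 X7.0469 Y90.7944 F1200
G1 X22.0191 Y97.9508
G1 X36.9492 Y90.7070
G1 X40.5945 Y74.5178
G1 X30.2101 Y61.5739
G1 X13.6156 Y61.6224
G1 X3.3070 Y74.6268
M5
G0 X116.6123 Y5.3942
M4 S940
G1 X48.5927 Y42.0509 F1200
G1 X59.7973 Y75.4709
G1 X79.2563 Y8.7799
M5
G0 X0.0000 Y0.0000

Since the viewBox matches the mm dimensions, user units are millimetres directly. The only transform is the Y-flip y_m = 108.3083 − y_svg.

Shape 1 is a regular polygon drawn with `<polygon>`. Its stroke #ff8800 means cut at S940, F1200. After flipping Y the toolpath is (3.3070,74.6268) → (7.0469,90.7944) → (22.0191,97.9508) → (36.9492,90.7070) → (40.5945,74.5178) → (30.2101,61.5739) → (13.6156,61.6224) → (3.3070,74.6268), returning to the start.

Shape 2 is a open polyline drawn with `<polyline>`. Its stroke #ff8800 means cut at S940, F1200. After flipping Y the toolpath is (116.6123,5.3942) → (48.5927,42.0509) → (59.7973,75.4709) → (79.2563,8.7799).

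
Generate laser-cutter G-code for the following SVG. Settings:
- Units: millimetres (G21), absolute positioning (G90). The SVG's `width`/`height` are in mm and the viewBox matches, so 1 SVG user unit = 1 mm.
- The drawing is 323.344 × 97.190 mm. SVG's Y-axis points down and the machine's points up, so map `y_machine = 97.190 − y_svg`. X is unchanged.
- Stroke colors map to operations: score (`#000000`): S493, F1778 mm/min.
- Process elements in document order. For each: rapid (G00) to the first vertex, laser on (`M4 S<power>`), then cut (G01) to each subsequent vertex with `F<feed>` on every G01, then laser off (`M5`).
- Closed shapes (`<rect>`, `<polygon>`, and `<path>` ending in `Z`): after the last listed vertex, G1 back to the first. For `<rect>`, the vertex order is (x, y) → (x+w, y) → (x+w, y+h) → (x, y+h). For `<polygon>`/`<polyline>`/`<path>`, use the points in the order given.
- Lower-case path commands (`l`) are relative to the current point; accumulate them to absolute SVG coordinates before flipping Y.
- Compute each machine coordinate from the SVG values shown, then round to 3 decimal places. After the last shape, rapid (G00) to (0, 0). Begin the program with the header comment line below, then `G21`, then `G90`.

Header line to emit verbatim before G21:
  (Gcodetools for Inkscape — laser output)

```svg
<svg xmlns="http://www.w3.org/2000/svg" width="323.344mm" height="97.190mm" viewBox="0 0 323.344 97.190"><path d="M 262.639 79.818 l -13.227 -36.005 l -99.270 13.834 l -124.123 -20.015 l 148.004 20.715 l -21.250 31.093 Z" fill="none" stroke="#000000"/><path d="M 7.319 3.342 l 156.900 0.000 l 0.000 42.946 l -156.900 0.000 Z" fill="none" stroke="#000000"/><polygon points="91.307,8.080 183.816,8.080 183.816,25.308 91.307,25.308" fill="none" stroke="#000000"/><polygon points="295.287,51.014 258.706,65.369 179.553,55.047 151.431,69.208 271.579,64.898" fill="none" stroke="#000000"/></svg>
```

1 u = 1 mm; y_m = 97.190 − y.

[1] `<path>` closed polygon, #000000→score S493 F1778: (262.639,17.372) → (249.412,53.377) → (150.142,39.543) → (26.019,59.558) → (174.023,38.843) → (152.773,7.750) → (262.639,17.372) (closed)

[2] `<path>` rectangle, #000000→score S493 F1778: (7.319,93.848) → (164.219,93.848) → (164.219,50.902) → (7.319,50.902) → (7.319,93.848) (closed)

[3] `<polygon>` rectangle, #000000→score S493 F1778: (91.307,89.110) → (183.816,89.110) → (183.816,71.882) → (91.307,71.882) → (91.307,89.110) (closed)

[4] `<polygon>` closed polygon, #000000→score S493 F1778: (295.287,46.176) → (258.706,31.821) → (179.553,42.143) → (151.431,27.982) → (271.579,32.292) → (295.287,46.176) (closed)

(Gcodetools for Inkscape — laser output)
G21
G90
G00 X262.639 Y17.372
M4 S493
G01 X249.412 Y53.377 F1778
G01 X150.142 Y39.543 F1778
G01 X26.019 Y59.558 F1778
G01 X174.023 Y38.843 F1778
G01 X152.773 Y7.750 F1778
G01 X262.639 Y17.372 F1778
M5
G00 X7.319 Y93.848
M4 S493
G01 X164.219 Y93.848 F1778
G01 X164.219 Y50.902 F1778
G01 X7.319 Y50.902 F1778
G01 X7.319 Y93.848 F1778
M5
G00 X91.307 Y89.110
M4 S493
G01 X183.816 Y89.110 F1778
G01 X183.816 Y71.882 F1778
G01 X91.307 Y71.882 F1778
G01 X91.307 Y89.110 F1778
M5
G00 X295.287 Y46.176
M4 S493
G01 X258.706 Y31.821 F1778
G01 X179.553 Y42.143 F1778
G01 X151.431 Y27.982 F1778
G01 X271.579 Y32.292 F1778
G01 X295.287 Y46.176 F1778
M5
G00 X0.000 Y0.000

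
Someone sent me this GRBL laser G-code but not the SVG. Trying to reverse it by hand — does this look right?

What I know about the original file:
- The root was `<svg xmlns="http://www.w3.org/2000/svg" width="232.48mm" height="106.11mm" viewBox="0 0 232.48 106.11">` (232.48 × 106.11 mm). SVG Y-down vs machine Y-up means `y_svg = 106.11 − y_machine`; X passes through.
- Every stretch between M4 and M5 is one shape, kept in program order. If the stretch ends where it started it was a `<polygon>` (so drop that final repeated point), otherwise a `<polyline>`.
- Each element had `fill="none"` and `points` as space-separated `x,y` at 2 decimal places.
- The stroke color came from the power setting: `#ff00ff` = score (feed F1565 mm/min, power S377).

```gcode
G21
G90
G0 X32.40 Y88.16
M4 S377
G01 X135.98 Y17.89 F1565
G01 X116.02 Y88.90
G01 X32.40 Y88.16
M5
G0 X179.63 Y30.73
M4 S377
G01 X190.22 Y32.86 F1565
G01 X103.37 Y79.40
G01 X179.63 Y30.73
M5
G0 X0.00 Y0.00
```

<svg xmlns="http://www.w3.org/2000/svg" width="232.48mm" height="106.11mm" viewBox="0 0 232.48 106.11">
  <polygon points="32.40,17.95 135.98,88.22 116.02,17.21" fill="none" stroke="#ff00ff"/>
  <polygon points="179.63,75.38 190.22,73.25 103.37,26.71" fill="none" stroke="#ff00ff"/>
</svg>

Machine Y-up, SVG Y-down with viewBox height 106.11, so y_svg = 106.11 − y_machine; X carries over. Every run uses S377, so all elements get stroke `#ff00ff` (score).

Run 1: The run returns to its start, so emit a `<polygon>` with points (Y-flipped): 32.40,17.95 135.98,88.22 116.02,17.21.

Run 2: The run returns to its start, so emit a `<polygon>` with points (Y-flipped): 179.63,75.38 190.22,73.25 103.37,26.71.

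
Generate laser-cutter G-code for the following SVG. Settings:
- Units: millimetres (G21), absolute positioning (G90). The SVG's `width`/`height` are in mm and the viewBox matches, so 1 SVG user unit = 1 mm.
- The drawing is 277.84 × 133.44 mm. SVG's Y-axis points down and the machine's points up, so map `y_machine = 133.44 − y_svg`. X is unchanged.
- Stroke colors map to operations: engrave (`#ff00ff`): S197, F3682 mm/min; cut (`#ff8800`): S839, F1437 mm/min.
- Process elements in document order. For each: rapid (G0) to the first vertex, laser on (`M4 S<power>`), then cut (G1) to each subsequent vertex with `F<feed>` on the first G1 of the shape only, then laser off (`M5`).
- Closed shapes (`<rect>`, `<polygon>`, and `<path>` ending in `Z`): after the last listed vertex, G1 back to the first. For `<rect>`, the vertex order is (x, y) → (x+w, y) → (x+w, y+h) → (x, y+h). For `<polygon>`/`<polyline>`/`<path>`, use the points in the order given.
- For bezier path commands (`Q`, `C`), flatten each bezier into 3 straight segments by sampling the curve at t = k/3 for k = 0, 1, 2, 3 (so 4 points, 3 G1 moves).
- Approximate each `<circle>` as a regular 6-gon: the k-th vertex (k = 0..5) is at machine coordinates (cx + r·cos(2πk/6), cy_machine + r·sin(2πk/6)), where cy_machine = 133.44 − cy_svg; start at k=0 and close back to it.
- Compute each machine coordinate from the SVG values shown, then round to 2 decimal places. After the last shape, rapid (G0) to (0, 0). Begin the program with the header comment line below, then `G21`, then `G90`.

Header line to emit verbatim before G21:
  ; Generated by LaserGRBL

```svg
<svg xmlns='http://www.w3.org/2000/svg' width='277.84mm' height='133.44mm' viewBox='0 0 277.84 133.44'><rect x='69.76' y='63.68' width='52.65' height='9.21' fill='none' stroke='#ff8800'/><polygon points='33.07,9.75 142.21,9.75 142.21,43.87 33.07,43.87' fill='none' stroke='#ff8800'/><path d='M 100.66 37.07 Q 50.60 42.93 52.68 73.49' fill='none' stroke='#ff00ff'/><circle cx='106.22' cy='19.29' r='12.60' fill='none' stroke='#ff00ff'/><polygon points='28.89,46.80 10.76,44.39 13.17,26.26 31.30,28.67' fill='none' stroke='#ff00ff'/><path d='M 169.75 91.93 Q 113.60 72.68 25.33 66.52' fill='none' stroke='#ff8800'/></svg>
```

; Generated by LaserGRBL
G21
G90
G0 X69.76 Y69.76
M4 S839
G1 X122.41 Y69.76 F1437
G1 X122.41 Y60.55
G1 X69.76 Y60.55
G1 X69.76 Y69.76
M5
G0 X33.07 Y123.69
M4 S839
G1 X142.21 Y123.69 F1437
G1 X142.21 Y89.57
G1 X33.07 Y89.57
G1 X33.07 Y123.69
M5
G0 X100.66 Y96.37
M4 S197
G1 X73.08 Y89.72 F3682
G1 X57.09 Y77.58
G1 X52.68 Y59.95
M5
G0 X118.82 Y114.15
M4 S197
G1 X112.52 Y125.06 F3682
G1 X99.92 Y125.06
G1 X93.62 Y114.15
G1 X99.92 Y103.24
G1 X112.52 Y103.24
G1 X118.82 Y114.15
M5
G0 X28.89 Y86.64
M4 S197
G1 X10.76 Y89.05 F3682
G1 X13.17 Y107.18
G1 X31.30 Y104.77
G1 X28.89 Y86.64
M5
G0 X169.75 Y41.51
M4 S839
G1 X128.75 Y52.89 F1437
G1 X80.61 Y61.36
G1 X25.33 Y66.92
M5
G0 X0.00 Y0.00

viewBox `0 0 277.84 133.44` with mm width/height → 1 unit = 1 mm. Flip: y_m = 133.44 − y_svg.

**Shape 1** — `<rect>` rectangle, stroke `#ff8800` → cut (S839, F1437). Machine vertices: (69.76,69.76) → (122.41,69.76) → (122.41,60.55) → (69.76,60.55) → (69.76,69.76). Closed: final G1 returns to the first vertex.

**Shape 2** — `<polygon>` rectangle, stroke `#ff8800` → cut (S839, F1437). Machine vertices: (33.07,123.69) → (142.21,123.69) → (142.21,89.57) → (33.07,89.57) → (33.07,123.69). Closed: final G1 returns to the first vertex.

**Shape 3** — `<path>` quadratic bezier, stroke `#ff00ff` → engrave (S197, F3682). Control points (SVG): P0=(100.66,37.07), P1=(50.60,42.93), P2=(52.68,73.49); sampled at t=k/3. Machine vertices: (100.66,96.37) → (73.08,89.72) → (57.09,77.58) → (52.68,59.95). Open path.

**Shape 4** — `<circle>` circle, stroke `#ff00ff` → engrave (S197, F3682). Machine vertices: (118.82,114.15) → (112.52,125.06) → (99.92,125.06) → (93.62,114.15) → (99.92,103.24) → (112.52,103.24) → (118.82,114.15). Closed: final G1 returns to the first vertex.

**Shape 5** — `<polygon>` regular polygon, stroke `#ff00ff` → engrave (S197, F3682). Machine vertices: (28.89,86.64) → (10.76,89.05) → (13.17,107.18) → (31.30,104.77) → (28.89,86.64). Closed: final G1 returns to the first vertex.

**Shape 6** — `<path>` quadratic bezier, stroke `#ff8800` → cut (S839, F1437). Control points (SVG): P0=(169.75,91.93), P1=(113.60,72.68), P2=(25.33,66.52); sampled at t=k/3. Machine vertices: (169.75,41.51) → (128.75,52.89) → (80.61,61.36) → (25.33,66.92). Open path.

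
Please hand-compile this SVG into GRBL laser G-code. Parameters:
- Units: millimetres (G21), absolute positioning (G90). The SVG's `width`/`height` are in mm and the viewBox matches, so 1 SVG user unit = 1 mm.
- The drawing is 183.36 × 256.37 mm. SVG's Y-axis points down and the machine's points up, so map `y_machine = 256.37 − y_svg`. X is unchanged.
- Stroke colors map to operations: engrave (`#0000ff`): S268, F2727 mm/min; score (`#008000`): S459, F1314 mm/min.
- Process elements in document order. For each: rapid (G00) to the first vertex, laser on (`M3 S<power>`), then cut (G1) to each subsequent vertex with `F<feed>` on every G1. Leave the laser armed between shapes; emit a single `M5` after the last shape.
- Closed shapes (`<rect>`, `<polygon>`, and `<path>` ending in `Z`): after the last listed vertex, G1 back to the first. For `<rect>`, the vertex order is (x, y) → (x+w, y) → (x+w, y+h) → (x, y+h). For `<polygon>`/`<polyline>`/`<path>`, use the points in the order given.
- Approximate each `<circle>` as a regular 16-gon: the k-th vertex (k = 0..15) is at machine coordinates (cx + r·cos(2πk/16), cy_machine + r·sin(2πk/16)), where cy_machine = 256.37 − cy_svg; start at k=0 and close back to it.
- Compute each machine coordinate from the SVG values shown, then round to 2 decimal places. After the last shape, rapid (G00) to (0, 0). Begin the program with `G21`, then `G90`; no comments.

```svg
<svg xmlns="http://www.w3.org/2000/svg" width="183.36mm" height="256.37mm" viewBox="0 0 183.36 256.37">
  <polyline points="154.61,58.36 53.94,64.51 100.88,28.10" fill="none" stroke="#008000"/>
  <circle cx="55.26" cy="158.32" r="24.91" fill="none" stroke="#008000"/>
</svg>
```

G21
G90
G00 X154.61 Y198.01
M3 S459
G1 X53.94 Y191.86 F1314
G1 X100.88 Y228.27 F1314
G00 X80.17 Y98.05
M3 S459
G1 X78.27 Y107.58 F1314
G1 X72.87 Y115.66 F1314
G1 X64.79 Y121.06 F1314
G1 X55.26 Y122.96 F1314
G1 X45.73 Y121.06 F1314
G1 X37.65 Y115.66 F1314
G1 X32.25 Y107.58 F1314
G1 X30.35 Y98.05 F1314
G1 X32.25 Y88.52 F1314
G1 X37.65 Y80.44 F1314
G1 X45.73 Y75.04 F1314
G1 X55.26 Y73.14 F1314
G1 X64.79 Y75.04 F1314
G1 X72.87 Y80.44 F1314
G1 X78.27 Y88.52 F1314
G1 X80.17 Y98.05 F1314
M5
G00 X0.00 Y0.00

Since the viewBox matches the mm dimensions, user units are millimetres directly. The only transform is the Y-flip y_m = 256.37 − y_svg.

Shape 1 is a open polyline drawn with `<polyline>`. Its stroke #008000 means score at S459, F1314. After flipping Y the toolpath is (154.61,198.01) → (53.94,191.86) → (100.88,228.27).

Shape 2 is a circle drawn with `<circle>`. Its stroke #008000 means score at S459, F1314. After flipping Y the toolpath is (80.17,98.05) → (78.27,107.58) → (72.87,115.66) → (64.79,121.06) → (55.26,122.96) → (45.73,121.06) → (37.65,115.66) → (32.25,107.58) → (30.35,98.05) → (32.25,88.52) → (37.65,80.44) → (45.73,75.04) → (55.26,73.14) → (64.79,75.04) → (72.87,80.44) → (78.27,88.52) → (80.17,98.05), returning to the start.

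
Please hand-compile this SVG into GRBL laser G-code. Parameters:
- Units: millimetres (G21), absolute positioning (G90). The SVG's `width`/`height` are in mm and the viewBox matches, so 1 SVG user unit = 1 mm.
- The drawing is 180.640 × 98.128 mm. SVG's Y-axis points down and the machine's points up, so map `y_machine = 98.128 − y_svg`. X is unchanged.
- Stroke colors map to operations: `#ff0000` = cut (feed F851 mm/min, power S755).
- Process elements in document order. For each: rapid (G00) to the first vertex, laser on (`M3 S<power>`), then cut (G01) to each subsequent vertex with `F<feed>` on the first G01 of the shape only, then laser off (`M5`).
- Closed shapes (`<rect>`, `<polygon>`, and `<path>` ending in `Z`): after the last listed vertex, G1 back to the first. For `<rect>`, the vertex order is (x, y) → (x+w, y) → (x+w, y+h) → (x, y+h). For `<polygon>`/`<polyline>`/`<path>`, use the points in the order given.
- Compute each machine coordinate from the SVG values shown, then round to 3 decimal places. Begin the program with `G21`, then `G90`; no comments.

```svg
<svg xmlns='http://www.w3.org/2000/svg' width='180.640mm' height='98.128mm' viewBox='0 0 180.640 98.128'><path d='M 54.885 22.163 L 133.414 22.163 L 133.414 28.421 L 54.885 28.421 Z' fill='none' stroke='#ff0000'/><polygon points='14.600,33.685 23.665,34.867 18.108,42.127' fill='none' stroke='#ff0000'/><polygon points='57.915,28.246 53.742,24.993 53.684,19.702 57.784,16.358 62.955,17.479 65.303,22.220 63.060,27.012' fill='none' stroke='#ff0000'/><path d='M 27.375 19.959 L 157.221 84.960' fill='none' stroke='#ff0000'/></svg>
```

viewBox `0 0 180.640 98.128` with mm width/height → 1 unit = 1 mm. Flip: y_m = 98.128 − y_svg.

**Shape 1** — `<path>` rectangle, stroke `#ff0000` → cut (S755, F851). Machine vertices: (54.885,75.965) → (133.414,75.965) → (133.414,69.707) → (54.885,69.707) → (54.885,75.965). Closed: final G1 returns to the first vertex.

**Shape 2** — `<polygon>` regular polygon, stroke `#ff0000` → cut (S755, F851). Machine vertices: (14.600,64.443) → (23.665,63.261) → (18.108,56.001) → (14.600,64.443). Closed: final G1 returns to the first vertex.

**Shape 3** — `<polygon>` regular polygon, stroke `#ff0000` → cut (S755, F851). Machine vertices: (57.915,69.882) → (53.742,73.135) → (53.684,78.426) → (57.784,81.770) → (62.955,80.649) → (65.303,75.908) → (63.060,71.116) → (57.915,69.882). Closed: final G1 returns to the first vertex.

**Shape 4** — `<path>` line segment, stroke `#ff0000` → cut (S755, F851). Machine vertices: (27.375,78.169) → (157.221,13.168). Open path.

G21
G90
G00 X54.885 Y75.965
M3 S755
G01 X133.414 Y75.965 F851
G01 X133.414 Y69.707
G01 X54.885 Y69.707
G01 X54.885 Y75.965
M5
G00 X14.600 Y64.443
M3 S755
G01 X23.665 Y63.261 F851
G01 X18.108 Y56.001
G01 X14.600 Y64.443
M5
G00 X57.915 Y69.882
M3 S755
G01 X53.742 Y73.135 F851
G01 X53.684 Y78.426
G01 X57.784 Y81.770
G01 X62.955 Y80.649
G01 X65.303 Y75.908
G01 X63.060 Y71.116
G01 X57.915 Y69.882
M5
G00 X27.375 Y78.169
M3 S755
G01 X157.221 Y13.168 F851
M5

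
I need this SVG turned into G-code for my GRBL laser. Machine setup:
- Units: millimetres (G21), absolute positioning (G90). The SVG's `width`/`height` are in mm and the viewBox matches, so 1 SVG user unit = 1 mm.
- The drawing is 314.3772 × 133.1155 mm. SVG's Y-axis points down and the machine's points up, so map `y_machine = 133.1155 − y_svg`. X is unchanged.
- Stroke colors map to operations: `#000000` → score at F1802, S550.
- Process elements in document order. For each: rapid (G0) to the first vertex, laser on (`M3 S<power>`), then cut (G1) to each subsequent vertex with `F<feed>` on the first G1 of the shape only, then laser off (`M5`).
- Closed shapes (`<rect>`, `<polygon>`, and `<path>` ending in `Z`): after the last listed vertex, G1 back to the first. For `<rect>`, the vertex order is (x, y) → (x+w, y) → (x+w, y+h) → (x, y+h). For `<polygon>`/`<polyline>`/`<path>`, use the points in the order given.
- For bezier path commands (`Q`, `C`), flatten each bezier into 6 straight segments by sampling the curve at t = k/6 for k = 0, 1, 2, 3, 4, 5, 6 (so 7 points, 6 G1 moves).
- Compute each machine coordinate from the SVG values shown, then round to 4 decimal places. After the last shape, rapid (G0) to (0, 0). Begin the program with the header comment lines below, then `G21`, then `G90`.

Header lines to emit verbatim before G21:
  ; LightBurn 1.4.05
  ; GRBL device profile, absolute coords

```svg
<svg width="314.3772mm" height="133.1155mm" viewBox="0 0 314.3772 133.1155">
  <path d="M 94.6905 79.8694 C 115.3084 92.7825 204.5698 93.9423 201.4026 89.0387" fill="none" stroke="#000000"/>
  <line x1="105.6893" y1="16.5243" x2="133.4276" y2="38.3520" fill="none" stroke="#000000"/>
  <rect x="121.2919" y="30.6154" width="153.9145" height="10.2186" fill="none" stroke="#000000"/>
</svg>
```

viewBox `0 0 314.3772 133.1155` with mm width/height → 1 unit = 1 mm. Flip: y_m = 133.1155 − y_svg.

**Shape 1** — `<path>` cubic bezier, stroke `#000000` → score (S550, F1802). Control points (SVG): P0=(94.6905,79.8694), P1=(115.3084,92.7825), P2=(204.5698,93.9423), P3=(201.4026,89.0387); sampled at t=k/6. Machine vertices: (94.6905,53.2461) → (109.9740,47.7426) → (132.2239,44.0400) → (156.9660,41.9802) → (179.7259,41.4051) → (196.0295,42.1566) → (201.4026,44.0768). Open path.

**Shape 2** — `<line>` line segment, stroke `#000000` → score (S550, F1802). Machine vertices: (105.6893,116.5912) → (133.4276,94.7635). Open path.

**Shape 3** — `<rect>` rectangle, stroke `#000000` → score (S550, F1802). Machine vertices: (121.2919,102.5001) → (275.2064,102.5001) → (275.2064,92.2815) → (121.2919,92.2815) → (121.2919,102.5001). Closed: final G1 returns to the first vertex.

; LightBurn 1.4.05
; GRBL device profile, absolute coords
G21
G90
G0 X94.6905 Y53.2461
M3 S550
G1 X109.9740 Y47.7426 F1802
G1 X132.2239 Y44.0400
G1 X156.9660 Y41.9802
G1 X179.7259 Y41.4051
G1 X196.0295 Y42.1566
G1 X201.4026 Y44.0768
M5
G0 X105.6893 Y116.5912
M3 S550
G1 X133.4276 Y94.7635 F1802
M5
G0 X121.2919 Y102.5001
M3 S550
G1 X275.2064 Y102.5001 F1802
G1 X275.2064 Y92.2815
G1 X121.2919 Y92.2815
G1 X121.2919 Y102.5001
M5
G0 X0.0000 Y0.0000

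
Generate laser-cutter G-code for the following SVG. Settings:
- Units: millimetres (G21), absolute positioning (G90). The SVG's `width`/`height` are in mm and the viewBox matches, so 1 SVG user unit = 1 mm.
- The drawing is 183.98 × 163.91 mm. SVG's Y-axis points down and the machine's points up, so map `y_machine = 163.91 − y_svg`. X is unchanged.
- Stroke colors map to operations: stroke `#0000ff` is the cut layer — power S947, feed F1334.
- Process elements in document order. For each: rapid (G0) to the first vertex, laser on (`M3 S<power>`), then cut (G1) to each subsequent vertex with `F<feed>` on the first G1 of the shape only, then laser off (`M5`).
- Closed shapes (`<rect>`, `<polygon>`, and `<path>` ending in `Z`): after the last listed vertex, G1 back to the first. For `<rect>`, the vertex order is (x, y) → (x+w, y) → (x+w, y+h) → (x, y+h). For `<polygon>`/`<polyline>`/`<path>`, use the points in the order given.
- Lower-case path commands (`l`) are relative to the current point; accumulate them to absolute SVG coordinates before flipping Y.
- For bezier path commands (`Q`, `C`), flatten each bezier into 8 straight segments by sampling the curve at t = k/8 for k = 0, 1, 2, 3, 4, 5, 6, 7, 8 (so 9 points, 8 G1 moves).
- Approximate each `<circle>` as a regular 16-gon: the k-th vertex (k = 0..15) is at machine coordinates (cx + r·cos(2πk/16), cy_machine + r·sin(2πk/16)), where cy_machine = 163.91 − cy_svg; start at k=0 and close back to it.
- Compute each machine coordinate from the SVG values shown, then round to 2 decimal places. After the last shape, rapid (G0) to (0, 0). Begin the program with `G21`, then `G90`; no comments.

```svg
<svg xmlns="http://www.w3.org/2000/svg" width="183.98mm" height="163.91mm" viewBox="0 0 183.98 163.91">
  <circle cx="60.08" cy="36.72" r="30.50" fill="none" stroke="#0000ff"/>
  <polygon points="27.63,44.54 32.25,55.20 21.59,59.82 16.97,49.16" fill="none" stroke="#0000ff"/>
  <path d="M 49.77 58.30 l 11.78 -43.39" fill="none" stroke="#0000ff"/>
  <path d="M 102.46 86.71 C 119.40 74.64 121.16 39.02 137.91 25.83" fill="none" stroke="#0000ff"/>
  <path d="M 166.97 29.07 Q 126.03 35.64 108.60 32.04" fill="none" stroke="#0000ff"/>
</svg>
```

viewBox `0 0 183.98 163.91` with mm width/height → 1 unit = 1 mm. Flip: y_m = 163.91 − y_svg.

**Shape 1** — `<circle>` circle, stroke `#0000ff` → cut (S947, F1334). Machine vertices: (90.58,127.19) → (88.26,138.86) → (81.65,148.76) → (71.75,155.37) → (60.08,157.69) → (48.41,155.37) → (38.51,148.76) → (31.90,138.86) → (29.58,127.19) → (31.90,115.52) → (38.51,105.62) → (48.41,99.01) → (60.08,96.69) → (71.75,99.01) → (81.65,105.62) → (88.26,115.52) → (90.58,127.19). Closed: final G1 returns to the first vertex.

**Shape 2** — `<polygon>` regular polygon, stroke `#0000ff` → cut (S947, F1334). Machine vertices: (27.63,119.37) → (32.25,108.71) → (21.59,104.09) → (16.97,114.75) → (27.63,119.37). Closed: final G1 returns to the first vertex.

**Shape 3** — `<path>` line segment, stroke `#0000ff` → cut (S947, F1334). Machine vertices: (49.77,105.61) → (61.55,149.00). Open path.

**Shape 4** — `<path>` cubic bezier, stroke `#0000ff` → cut (S947, F1334). Control points (SVG): P0=(102.46,86.71), P1=(119.40,74.64), P2=(121.16,39.02), P3=(137.91,25.83); sampled at t=k/8. Machine vertices: (102.46,77.20) → (108.16,82.74) → (112.79,89.95) → (116.70,98.29) → (120.26,107.22) → (123.80,116.20) → (127.69,124.70) → (132.27,132.17) → (137.91,138.08). Open path.

**Shape 5** — `<path>` quadratic bezier, stroke `#0000ff` → cut (S947, F1334). Control points (SVG): P0=(166.97,29.07), P1=(126.03,35.64), P2=(108.60,32.04); sampled at t=k/8. Machine vertices: (166.97,134.84) → (157.10,133.36) → (147.97,132.19) → (139.57,131.34) → (131.91,130.81) → (124.98,130.60) → (118.78,130.71) → (113.32,131.13) → (108.60,131.87). Open path.

G21
G90
G0 X90.58 Y127.19
M3 S947
G1 X88.26 Y138.86 F1334
G1 X81.65 Y148.76
G1 X71.75 Y155.37
G1 X60.08 Y157.69
G1 X48.41 Y155.37
G1 X38.51 Y148.76
G1 X31.90 Y138.86
G1 X29.58 Y127.19
G1 X31.90 Y115.52
G1 X38.51 Y105.62
G1 X48.41 Y99.01
G1 X60.08 Y96.69
G1 X71.75 Y99.01
G1 X81.65 Y105.62
G1 X88.26 Y115.52
G1 X90.58 Y127.19
M5
G0 X27.63 Y119.37
M3 S947
G1 X32.25 Y108.71 F1334
G1 X21.59 Y104.09
G1 X16.97 Y114.75
G1 X27.63 Y119.37
M5
G0 X49.77 Y105.61
M3 S947
G1 X61.55 Y149.00 F1334
M5
G0 X102.46 Y77.20
M3 S947
G1 X108.16 Y82.74 F1334
G1 X112.79 Y89.95
G1 X116.70 Y98.29
G1 X120.26 Y107.22
G1 X123.80 Y116.20
G1 X127.69 Y124.70
G1 X132.27 Y132.17
G1 X137.91 Y138.08
M5
G0 X166.97 Y134.84
M3 S947
G1 X157.10 Y133.36 F1334
G1 X147.97 Y132.19
G1 X139.57 Y131.34
G1 X131.91 Y130.81
G1 X124.98 Y130.60
G1 X118.78 Y130.71
G1 X113.32 Y131.13
G1 X108.60 Y131.87
M5
G0 X0.00 Y0.00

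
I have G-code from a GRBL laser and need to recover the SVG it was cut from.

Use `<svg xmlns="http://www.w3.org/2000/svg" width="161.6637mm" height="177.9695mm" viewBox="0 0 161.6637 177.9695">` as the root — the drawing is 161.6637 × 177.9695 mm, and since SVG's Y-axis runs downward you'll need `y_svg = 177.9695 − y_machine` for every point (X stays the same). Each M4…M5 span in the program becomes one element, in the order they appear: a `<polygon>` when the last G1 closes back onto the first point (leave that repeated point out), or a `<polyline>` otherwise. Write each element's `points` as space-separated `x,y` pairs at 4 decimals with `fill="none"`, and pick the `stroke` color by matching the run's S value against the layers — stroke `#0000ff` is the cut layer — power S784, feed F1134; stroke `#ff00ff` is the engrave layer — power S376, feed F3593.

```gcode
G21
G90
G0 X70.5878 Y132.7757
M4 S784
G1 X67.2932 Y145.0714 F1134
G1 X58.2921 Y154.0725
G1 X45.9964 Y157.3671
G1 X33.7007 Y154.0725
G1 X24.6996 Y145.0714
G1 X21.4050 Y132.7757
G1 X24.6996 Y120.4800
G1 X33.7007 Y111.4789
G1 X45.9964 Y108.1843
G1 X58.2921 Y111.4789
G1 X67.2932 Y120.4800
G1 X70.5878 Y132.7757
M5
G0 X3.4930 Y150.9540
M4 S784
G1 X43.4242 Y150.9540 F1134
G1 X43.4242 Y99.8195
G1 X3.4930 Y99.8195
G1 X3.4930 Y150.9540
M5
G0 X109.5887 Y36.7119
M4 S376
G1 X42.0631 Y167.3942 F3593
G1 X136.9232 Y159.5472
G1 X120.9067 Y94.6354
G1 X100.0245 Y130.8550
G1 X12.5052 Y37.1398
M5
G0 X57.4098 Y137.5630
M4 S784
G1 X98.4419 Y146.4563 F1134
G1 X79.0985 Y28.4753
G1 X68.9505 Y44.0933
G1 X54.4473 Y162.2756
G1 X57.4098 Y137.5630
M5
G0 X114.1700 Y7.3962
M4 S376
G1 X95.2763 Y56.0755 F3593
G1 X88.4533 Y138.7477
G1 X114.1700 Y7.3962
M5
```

Machine Y-up, SVG Y-down with viewBox height 177.9695, so y_svg = 177.9695 − y_machine; X carries over.

Run 1: power S784 maps to stroke `#0000ff` (cut). The run returns to its start, so emit a `<polygon>` with points (Y-flipped): 70.5878,45.1938 67.2932,32.8981 58.2921,23.8970 45.9964,20.6024 33.7007,23.8970 24.6996,32.8981 21.4050,45.1938 24.6996,57.4895 33.7007,66.4906 45.9964,69.7852 58.2921,66.4906 67.2932,57.4895.

Run 2: power S784 maps to stroke `#0000ff` (cut). The run returns to its start, so emit a `<polygon>` with points (Y-flipped): 3.4930,27.0155 43.4242,27.0155 43.4242,78.1500 3.4930,78.1500.

Run 3: power S376 maps to stroke `#ff00ff` (engrave). The run is open, so emit a `<polyline>` with points (Y-flipped): 109.5887,141.2576 42.0631,10.5753 136.9232,18.4223 120.9067,83.3341 100.0245,47.1145 12.5052,140.8297.

Run 4: power S784 maps to stroke `#0000ff` (cut). The run returns to its start, so emit a `<polygon>` with points (Y-flipped): 57.4098,40.4065 98.4419,31.5132 79.0985,149.4942 68.9505,133.8762 54.4473,15.6939.

Run 5: S376 ⇒ engrave layer `#ff00ff`. The run returns to its start, so emit a `<polygon>` with points (Y-flipped): 114.1700,170.5733 95.2763,121.8940 88.4533,39.2218.

<svg xmlns="http://www.w3.org/2000/svg" width="161.6637mm" height="177.9695mm" viewBox="0 0 161.6637 177.9695">
  <polygon points="70.5878,45.1938 67.2932,32.8981 58.2921,23.8970 45.9964,20.6024 33.7007,23.8970 24.6996,32.8981 21.4050,45.1938 24.6996,57.4895 33.7007,66.4906 45.9964,69.7852 58.2921,66.4906 67.2932,57.4895" fill="none" stroke="#0000ff"/>
  <polygon points="3.4930,27.0155 43.4242,27.0155 43.4242,78.1500 3.4930,78.1500" fill="none" stroke="#0000ff"/>
  <polyline points="109.5887,141.2576 42.0631,10.5753 136.9232,18.4223 120.9067,83.3341 100.0245,47.1145 12.5052,140.8297" fill="none" stroke="#ff00ff"/>
  <polygon points="57.4098,40.4065 98.4419,31.5132 79.0985,149.4942 68.9505,133.8762 54.4473,15.6939" fill="none" stroke="#0000ff"/>
  <polygon points="114.1700,170.5733 95.2763,121.8940 88.4533,39.2218" fill="none" stroke="#ff00ff"/>
</svg>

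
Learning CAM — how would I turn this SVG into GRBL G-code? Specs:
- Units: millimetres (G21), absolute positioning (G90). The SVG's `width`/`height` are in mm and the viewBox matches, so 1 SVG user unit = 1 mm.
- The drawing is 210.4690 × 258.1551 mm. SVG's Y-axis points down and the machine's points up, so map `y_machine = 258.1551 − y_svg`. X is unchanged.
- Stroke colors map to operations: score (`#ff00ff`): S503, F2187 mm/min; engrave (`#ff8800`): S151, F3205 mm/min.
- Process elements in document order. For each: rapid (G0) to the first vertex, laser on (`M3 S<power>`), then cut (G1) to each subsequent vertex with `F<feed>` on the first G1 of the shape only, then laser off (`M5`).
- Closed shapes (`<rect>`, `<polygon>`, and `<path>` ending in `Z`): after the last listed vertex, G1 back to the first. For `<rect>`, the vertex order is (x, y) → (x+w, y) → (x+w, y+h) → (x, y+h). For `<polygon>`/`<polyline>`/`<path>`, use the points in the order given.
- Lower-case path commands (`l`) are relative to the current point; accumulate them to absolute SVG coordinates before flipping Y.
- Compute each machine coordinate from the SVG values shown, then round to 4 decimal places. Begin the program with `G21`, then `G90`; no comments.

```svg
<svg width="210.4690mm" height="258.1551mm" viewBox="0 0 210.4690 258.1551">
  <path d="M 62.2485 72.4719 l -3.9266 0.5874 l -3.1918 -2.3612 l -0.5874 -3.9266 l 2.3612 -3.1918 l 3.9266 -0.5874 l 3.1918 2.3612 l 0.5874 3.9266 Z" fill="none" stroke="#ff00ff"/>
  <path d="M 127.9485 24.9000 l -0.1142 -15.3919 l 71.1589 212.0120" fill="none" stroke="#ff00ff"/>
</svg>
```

G21
G90
G0 X62.2485 Y185.6832
M3 S503
G1 X58.3219 Y185.0958 F2187
G1 X55.1301 Y187.4570
G1 X54.5427 Y191.3836
G1 X56.9039 Y194.5754
G1 X60.8305 Y195.1628
G1 X64.0223 Y192.8016
G1 X64.6097 Y188.8750
G1 X62.2485 Y185.6832
M5
G0 X127.9485 Y233.2551
M3 S503
G1 X127.8343 Y248.6470 F2187
G1 X198.9932 Y36.6350
M5

viewBox `0 0 210.4690 258.1551` with mm width/height → 1 unit = 1 mm. Flip: y_m = 258.1551 − y_svg.

**Shape 1** — `<path>` regular polygon, stroke `#ff00ff` → score (S503, F2187). Machine vertices: (62.2485,185.6832) → (58.3219,185.0958) → (55.1301,187.4570) → (54.5427,191.3836) → (56.9039,194.5754) → (60.8305,195.1628) → (64.0223,192.8016) → (64.6097,188.8750) → (62.2485,185.6832). Closed: final G1 returns to the first vertex.

**Shape 2** — `<path>` open polyline, stroke `#ff00ff` → score (S503, F2187). Machine vertices: (127.9485,233.2551) → (127.8343,248.6470) → (198.9932,36.6350). Open path.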